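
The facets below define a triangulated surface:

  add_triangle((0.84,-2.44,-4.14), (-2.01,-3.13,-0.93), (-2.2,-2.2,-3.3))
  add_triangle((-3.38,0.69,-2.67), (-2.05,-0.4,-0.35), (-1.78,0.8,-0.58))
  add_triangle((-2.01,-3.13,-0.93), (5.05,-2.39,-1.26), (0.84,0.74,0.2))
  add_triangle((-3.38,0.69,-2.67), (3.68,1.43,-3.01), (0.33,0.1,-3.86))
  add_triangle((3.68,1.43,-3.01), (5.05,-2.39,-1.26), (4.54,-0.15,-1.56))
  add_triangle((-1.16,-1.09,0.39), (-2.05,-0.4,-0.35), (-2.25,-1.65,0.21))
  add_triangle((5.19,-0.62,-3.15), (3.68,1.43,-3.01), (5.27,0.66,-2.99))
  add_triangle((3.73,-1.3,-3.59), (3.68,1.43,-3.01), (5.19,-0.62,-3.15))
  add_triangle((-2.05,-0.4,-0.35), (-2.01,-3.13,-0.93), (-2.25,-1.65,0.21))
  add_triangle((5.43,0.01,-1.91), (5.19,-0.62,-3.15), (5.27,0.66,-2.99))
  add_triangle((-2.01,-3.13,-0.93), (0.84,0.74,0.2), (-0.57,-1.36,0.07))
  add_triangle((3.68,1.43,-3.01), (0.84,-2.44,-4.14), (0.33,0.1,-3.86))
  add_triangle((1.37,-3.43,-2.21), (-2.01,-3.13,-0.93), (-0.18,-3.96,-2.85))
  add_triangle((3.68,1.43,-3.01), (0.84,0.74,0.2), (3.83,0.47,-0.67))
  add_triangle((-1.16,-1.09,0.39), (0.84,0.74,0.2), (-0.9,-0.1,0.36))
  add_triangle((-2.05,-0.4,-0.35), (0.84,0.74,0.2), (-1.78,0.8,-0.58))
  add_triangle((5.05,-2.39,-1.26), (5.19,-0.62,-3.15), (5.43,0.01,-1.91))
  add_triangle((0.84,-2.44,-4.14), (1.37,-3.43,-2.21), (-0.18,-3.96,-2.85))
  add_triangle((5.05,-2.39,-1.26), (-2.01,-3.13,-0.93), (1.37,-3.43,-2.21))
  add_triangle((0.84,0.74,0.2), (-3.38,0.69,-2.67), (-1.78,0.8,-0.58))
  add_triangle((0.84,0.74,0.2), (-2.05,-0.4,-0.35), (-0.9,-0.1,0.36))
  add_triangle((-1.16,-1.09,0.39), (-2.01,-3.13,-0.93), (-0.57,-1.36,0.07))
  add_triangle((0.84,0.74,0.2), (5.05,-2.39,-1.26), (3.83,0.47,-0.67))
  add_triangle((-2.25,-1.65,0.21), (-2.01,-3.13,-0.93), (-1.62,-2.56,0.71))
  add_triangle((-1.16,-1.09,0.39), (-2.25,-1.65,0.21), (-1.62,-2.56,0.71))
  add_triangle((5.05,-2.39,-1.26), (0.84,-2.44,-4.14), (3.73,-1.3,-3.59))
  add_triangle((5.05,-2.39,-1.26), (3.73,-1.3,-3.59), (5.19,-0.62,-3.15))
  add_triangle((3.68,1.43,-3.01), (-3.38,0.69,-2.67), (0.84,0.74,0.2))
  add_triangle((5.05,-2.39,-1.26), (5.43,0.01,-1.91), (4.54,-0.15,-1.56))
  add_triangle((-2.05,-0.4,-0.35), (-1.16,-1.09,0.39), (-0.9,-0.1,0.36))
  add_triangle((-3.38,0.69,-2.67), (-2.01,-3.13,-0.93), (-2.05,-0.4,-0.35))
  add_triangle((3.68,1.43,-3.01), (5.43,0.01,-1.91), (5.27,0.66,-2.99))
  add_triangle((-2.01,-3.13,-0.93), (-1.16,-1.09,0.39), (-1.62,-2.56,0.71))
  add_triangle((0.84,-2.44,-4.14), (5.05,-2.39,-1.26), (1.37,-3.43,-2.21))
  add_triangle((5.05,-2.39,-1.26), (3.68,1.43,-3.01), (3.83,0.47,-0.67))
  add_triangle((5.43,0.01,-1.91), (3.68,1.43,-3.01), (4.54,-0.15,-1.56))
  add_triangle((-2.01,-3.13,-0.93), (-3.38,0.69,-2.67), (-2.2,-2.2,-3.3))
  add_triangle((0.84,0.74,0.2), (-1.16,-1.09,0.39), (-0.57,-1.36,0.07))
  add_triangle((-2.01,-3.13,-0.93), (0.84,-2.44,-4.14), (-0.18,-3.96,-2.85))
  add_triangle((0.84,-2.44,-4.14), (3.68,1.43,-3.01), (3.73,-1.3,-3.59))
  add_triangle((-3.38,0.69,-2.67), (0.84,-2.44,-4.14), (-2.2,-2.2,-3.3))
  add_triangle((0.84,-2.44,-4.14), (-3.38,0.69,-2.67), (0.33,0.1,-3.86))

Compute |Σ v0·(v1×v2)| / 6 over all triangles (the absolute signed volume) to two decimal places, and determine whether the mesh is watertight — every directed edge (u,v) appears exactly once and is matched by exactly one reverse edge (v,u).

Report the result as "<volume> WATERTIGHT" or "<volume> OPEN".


81.20 WATERTIGHT

Per-triangle v0·(v1×v2)/6:
  t1: +4.7252
  t2: +0.6931
  t3: +0.0364
  t4: +4.5055
  t5: -2.3783
  t6: +0.0680
  t7: +1.2034
  t8: +2.7185
  t9: +0.7986
  t10: +1.4268
  t11: +0.0934
  t12: +6.0316
  t13: +1.6508
  t14: +1.1787
  t15: +0.0701
  t16: +0.0765
  t17: +3.1700
  t18: +2.5631
  t19: +3.0659
  t20: +0.5382
  t21: +0.0996
  t22: +0.2267
  t23: +0.5134
  t24: +0.9220
  t25: +0.0948
  t26: +6.1108
  t27: +3.3836
  t28: +2.4686
  t29: +0.0062
  t30: +0.1668
  t31: +2.2283
  t32: +0.4539
  t33: -0.3619
  t34: +5.9904
  t35: +4.7812
  t36: -0.1983
  t37: +4.0971
  t38: +0.0780
  t39: +2.1086
  t40: +4.9080
  t41: +5.1722
  t42: +5.7188
Σ = +81.2045 → |volume| = 81.20

Directed edges: 126 total, each appears once with its reverse present → watertight.


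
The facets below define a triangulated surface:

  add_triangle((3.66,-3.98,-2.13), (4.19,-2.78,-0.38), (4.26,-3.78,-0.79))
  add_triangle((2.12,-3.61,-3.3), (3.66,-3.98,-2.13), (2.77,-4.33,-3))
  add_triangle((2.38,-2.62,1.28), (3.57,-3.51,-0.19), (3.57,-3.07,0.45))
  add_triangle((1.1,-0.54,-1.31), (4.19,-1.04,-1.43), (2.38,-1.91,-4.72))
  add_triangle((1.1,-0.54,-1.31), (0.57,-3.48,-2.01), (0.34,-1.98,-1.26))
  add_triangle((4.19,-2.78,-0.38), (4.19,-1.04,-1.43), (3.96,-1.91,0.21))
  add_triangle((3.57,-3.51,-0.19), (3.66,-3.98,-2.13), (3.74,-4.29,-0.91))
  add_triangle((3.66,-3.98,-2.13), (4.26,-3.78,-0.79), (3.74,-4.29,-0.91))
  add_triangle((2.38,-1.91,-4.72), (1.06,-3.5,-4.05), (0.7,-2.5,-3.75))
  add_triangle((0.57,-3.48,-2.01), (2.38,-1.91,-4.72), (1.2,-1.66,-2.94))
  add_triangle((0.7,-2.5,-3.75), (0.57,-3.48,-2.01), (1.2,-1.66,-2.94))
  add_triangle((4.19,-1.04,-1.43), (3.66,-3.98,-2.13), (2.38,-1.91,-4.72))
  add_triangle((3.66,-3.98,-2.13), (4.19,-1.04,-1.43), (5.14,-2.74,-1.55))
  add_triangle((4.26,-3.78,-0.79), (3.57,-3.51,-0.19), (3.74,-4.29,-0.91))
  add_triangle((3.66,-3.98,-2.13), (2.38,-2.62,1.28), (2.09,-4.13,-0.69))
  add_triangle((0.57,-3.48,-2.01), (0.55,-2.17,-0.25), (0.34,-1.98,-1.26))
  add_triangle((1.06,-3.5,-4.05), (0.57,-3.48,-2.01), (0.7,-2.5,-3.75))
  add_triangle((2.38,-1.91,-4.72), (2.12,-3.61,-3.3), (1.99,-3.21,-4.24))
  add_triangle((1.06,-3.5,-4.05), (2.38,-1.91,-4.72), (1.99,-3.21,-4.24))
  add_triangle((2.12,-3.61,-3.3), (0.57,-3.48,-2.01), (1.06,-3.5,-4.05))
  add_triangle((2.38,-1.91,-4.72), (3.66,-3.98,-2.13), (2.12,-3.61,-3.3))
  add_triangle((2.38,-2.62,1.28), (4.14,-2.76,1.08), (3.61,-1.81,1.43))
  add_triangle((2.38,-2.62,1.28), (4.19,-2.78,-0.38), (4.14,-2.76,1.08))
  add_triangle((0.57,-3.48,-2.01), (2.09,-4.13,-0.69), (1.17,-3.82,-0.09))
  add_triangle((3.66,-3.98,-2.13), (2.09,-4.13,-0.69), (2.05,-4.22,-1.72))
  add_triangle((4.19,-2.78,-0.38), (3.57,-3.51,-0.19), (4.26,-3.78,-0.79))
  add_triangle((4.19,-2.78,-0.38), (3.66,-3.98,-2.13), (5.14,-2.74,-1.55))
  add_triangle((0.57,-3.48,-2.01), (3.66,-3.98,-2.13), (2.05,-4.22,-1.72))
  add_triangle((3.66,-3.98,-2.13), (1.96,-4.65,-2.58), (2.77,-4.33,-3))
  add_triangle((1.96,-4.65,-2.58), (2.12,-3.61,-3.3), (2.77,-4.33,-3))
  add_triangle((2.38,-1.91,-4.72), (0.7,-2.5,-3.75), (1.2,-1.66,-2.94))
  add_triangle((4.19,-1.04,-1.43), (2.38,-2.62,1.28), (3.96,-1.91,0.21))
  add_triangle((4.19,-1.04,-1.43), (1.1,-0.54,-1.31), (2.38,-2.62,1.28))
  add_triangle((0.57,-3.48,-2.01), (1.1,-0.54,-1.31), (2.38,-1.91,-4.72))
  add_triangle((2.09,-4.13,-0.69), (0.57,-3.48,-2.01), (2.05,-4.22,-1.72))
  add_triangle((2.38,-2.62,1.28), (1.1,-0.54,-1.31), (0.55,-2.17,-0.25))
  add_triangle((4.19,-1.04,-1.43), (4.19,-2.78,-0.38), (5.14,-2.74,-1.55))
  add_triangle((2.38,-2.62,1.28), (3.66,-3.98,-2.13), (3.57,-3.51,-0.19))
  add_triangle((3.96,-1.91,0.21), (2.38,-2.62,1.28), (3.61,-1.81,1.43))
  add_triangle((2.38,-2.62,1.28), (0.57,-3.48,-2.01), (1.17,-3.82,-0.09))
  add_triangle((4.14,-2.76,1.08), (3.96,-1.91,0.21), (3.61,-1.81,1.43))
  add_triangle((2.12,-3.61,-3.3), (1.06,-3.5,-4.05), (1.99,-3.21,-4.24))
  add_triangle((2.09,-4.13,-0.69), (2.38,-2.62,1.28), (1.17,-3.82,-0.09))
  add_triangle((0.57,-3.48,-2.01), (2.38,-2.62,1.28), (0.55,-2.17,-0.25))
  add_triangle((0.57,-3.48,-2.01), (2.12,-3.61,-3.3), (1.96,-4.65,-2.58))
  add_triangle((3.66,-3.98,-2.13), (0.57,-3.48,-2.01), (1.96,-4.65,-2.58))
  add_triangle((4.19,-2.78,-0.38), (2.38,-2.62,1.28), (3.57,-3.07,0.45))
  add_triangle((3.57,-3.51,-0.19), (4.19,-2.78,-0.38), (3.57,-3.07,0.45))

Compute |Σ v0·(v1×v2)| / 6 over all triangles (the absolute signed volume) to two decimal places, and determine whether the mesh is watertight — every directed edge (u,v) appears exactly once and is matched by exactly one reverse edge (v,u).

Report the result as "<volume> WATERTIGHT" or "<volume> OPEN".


31.41 OPEN

Per-triangle v0·(v1×v2)/6:
  t1: +0.7599
  t2: +0.5564
  t3: +0.4749
  t4: +0.1325
  t5: +0.0592
  t6: +1.2176
  t7: -0.5443
  t8: +0.8884
  t9: +0.9844
  t10: -0.4284
  t11: -0.9075
  t12: +7.5704
  t13: +1.3388
  t14: +0.3782
  t15: +3.0091
  t16: -0.0223
  t17: +0.3092
  t18: +0.8008
  t19: +0.9379
  t20: +1.4556
  t21: +3.5087
  t22: +0.6195
  t23: +1.0442
  t24: +1.1999
  t25: +1.2362
  t26: +0.4108
  t27: +2.0161
  t28: +1.1186
  t29: +0.9754
  t30: +0.6727
  t31: -0.2223
  t32: -0.8582
  t33: -1.7145
  t34: -0.9253
  t35: +0.7480
  t36: -1.3254
  t37: +0.8255
  t38: +0.6417
  t39: -1.1509
  t40: -1.5128
  t41: +0.5848
  t42: +0.8356
  t43: +1.3001
  t44: +0.8201
  t45: +0.9382
  t46: -0.0672
  t47: +0.1702
  t48: +0.5512
Σ = +31.4114 → |volume| = 31.41

Directed edges: 144 total; 6 unmatched, e.g. (0.34,-1.98,-1.26)→(1.1,-0.54,-1.31) → open.


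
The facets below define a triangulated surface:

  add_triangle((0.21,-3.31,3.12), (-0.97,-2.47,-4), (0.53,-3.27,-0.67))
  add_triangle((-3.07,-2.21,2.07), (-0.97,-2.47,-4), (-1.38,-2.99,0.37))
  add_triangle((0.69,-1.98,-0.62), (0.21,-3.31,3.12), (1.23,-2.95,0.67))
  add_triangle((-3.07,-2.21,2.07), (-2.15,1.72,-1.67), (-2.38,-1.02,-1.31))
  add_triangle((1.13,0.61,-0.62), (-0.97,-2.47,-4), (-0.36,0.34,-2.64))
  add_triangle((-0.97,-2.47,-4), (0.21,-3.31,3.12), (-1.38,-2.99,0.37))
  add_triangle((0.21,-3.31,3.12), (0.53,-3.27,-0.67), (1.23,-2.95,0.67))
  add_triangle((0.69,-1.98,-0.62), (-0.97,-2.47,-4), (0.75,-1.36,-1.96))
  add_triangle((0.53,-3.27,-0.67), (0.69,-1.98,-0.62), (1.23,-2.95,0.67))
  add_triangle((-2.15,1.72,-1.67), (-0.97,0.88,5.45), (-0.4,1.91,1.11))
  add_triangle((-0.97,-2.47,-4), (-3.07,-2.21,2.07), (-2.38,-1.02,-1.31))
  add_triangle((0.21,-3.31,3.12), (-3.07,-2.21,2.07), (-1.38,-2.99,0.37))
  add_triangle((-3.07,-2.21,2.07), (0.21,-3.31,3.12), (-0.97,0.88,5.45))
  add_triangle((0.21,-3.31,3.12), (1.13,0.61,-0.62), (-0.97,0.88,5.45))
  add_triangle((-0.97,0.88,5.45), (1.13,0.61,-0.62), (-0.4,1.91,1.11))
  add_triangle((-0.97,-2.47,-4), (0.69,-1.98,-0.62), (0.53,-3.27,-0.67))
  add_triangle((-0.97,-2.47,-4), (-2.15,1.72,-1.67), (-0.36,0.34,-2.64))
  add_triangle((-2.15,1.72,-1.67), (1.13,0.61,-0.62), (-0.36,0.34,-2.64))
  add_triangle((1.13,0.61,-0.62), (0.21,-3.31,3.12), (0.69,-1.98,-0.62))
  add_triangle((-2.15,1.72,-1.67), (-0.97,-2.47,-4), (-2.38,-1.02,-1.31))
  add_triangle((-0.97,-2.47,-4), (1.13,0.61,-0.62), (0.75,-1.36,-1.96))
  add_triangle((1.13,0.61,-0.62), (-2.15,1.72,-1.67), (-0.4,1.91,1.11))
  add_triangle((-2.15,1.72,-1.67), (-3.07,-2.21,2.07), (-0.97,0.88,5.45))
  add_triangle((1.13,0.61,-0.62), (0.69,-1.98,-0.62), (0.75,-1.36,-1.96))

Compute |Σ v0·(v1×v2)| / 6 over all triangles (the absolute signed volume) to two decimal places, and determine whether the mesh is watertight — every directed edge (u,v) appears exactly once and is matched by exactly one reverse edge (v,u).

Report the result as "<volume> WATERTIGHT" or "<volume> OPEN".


72.73 WATERTIGHT

Per-triangle v0·(v1×v2)/6:
  t1: +3.4583
  t2: +4.2464
  t3: -0.7732
  t4: +3.7668
  t5: +1.4962
  t6: +3.9581
  t7: +1.7831
  t8: +1.2208
  t9: +0.3442
  t10: +3.4815
  t11: +4.2933
  t12: +4.3246
  t13: +11.1274
  t14: +4.0259
  t15: +1.7336
  t16: +0.8629
  t17: +2.8060
  t18: +1.2526
  t19: +1.5890
  t20: +4.0282
  t21: +0.9388
  t22: +1.6241
  t23: +10.5381
  t24: +0.6058
Σ = +72.7322 → |volume| = 72.73

Directed edges: 72 total, each appears once with its reverse present → watertight.


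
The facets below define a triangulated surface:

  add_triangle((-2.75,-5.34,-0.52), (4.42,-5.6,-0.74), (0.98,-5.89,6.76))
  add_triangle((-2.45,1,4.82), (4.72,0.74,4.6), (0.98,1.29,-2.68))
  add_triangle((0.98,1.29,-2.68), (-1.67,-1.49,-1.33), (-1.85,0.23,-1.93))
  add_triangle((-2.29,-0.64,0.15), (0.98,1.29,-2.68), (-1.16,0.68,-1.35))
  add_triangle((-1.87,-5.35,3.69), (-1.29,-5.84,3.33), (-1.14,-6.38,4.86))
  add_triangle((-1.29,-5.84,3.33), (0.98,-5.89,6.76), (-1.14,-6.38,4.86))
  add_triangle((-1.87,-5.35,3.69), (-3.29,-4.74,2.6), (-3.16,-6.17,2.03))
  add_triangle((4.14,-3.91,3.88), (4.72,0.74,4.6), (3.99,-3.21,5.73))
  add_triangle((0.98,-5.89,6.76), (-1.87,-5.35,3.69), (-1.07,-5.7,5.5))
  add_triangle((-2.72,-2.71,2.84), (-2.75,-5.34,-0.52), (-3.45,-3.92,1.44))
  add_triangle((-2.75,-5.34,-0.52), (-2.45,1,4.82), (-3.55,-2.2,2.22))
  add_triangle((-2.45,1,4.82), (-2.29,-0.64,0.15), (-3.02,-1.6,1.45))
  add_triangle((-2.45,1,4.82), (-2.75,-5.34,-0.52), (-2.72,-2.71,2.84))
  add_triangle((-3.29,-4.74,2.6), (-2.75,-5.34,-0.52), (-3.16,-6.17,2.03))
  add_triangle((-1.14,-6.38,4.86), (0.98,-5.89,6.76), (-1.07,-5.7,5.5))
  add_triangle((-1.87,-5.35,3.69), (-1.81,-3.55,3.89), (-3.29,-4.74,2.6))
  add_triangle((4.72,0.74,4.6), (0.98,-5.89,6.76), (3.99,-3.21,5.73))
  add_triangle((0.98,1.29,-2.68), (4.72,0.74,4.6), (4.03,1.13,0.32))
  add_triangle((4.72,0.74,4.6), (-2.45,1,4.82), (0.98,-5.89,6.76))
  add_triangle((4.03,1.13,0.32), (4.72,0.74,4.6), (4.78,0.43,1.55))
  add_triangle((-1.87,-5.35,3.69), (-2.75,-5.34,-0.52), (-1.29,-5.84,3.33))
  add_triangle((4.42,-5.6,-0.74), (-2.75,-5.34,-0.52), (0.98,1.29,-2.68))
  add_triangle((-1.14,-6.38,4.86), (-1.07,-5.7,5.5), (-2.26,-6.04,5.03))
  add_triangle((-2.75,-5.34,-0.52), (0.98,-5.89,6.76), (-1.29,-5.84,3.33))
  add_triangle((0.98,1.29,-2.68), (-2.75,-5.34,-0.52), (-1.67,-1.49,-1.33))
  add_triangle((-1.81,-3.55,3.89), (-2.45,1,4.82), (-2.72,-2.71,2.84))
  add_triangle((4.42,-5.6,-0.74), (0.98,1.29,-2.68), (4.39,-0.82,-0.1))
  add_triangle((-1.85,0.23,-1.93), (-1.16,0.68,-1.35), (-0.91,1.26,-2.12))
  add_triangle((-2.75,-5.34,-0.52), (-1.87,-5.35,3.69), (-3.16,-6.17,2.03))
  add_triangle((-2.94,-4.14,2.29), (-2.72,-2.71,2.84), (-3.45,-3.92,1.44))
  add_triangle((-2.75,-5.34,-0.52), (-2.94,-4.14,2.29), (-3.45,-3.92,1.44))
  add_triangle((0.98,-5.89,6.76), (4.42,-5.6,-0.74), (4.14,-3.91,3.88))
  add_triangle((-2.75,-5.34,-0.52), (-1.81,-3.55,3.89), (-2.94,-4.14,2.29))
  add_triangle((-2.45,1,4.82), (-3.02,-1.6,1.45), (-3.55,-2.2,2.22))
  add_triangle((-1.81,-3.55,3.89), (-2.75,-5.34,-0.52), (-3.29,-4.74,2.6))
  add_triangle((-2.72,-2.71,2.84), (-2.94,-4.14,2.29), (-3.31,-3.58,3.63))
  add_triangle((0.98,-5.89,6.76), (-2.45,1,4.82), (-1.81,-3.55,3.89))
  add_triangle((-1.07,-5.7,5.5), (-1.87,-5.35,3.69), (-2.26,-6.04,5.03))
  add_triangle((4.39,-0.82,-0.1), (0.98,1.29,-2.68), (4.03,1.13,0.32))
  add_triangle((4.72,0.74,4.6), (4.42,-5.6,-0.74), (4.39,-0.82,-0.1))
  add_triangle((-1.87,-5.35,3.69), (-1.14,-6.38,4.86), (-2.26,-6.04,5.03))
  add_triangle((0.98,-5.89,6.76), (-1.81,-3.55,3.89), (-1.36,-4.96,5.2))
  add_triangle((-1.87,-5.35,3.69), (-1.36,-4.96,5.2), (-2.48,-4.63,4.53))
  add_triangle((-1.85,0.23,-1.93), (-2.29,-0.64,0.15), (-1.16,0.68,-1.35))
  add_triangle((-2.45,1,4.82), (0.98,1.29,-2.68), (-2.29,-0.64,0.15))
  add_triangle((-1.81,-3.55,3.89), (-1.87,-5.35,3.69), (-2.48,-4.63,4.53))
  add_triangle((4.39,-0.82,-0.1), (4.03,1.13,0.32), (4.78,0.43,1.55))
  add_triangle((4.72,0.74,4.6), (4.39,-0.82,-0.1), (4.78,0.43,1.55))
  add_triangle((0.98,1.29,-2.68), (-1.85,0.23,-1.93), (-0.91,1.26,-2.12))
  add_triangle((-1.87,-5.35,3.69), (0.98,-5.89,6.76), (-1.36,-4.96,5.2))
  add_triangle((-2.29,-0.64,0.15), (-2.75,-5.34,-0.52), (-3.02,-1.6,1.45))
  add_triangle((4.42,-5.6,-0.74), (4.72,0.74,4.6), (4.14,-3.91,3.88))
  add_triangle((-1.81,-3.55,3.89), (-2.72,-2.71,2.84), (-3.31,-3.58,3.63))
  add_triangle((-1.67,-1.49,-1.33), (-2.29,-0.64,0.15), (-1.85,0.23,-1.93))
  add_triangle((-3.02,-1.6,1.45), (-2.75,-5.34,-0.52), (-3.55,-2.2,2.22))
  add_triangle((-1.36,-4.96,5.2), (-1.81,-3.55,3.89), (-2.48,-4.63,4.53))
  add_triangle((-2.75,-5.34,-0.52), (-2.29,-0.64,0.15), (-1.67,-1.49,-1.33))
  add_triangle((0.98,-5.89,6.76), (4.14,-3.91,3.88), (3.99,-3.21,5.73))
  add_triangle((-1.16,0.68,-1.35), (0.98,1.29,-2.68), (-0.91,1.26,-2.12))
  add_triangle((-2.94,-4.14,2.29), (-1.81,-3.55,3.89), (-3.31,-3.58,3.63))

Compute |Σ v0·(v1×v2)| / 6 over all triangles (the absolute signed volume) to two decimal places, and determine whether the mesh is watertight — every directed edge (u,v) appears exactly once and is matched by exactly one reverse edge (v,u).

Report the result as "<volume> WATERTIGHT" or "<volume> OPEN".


Per-triangle v0·(v1×v2)/6:
  t1: +48.3669
  t2: +10.4012
  t3: +1.7585
  t4: -0.4495
  t5: +0.9862
  t6: +1.8218
  t7: +2.6423
  t8: +7.0712
  t9: -2.0317
  t10: -1.8066
  t11: +3.7356
  t12: +2.1496
  t13: +2.6240
  t14: +2.0354
  t15: +2.6271
  t16: +2.4389
  t17: +8.7603
  t18: +1.8003
  t19: +40.5884
  t20: +2.1247
  t21: +3.3654
  t22: +18.1831
  t23: +1.4304
  t24: +2.7154
  t25: +2.5869
  t26: +4.9111
  t27: +9.9730
  t28: +0.1439
  t29: +2.0072
  t30: +1.0162
  t31: +2.1206
  t32: +22.4705
  t33: +3.0895
  t34: +1.1817
  t35: -3.2500
  t36: +0.1952
  t37: +14.4771
  t38: -0.9188
  t39: +4.1049
  t40: +15.6861
  t41: +0.9008
  t42: +0.7655
  t43: +1.8122
  t44: +0.3796
  t45: +3.4890
  t46: -0.4292
  t47: +1.8866
  t48: +2.5881
  t49: +0.7996
  t50: +3.9214
  t51: +2.3868
  t52: +17.3371
  t53: +0.1181
  t54: +1.2115
  t55: +1.3033
  t56: +0.3924
  t57: +2.2380
  t58: +9.0691
  t59: -0.1542
  t60: +1.8298
Σ = +294.9796 → |volume| = 294.98

Directed edges: 180 total, each appears once with its reverse present → watertight.

294.98 WATERTIGHT


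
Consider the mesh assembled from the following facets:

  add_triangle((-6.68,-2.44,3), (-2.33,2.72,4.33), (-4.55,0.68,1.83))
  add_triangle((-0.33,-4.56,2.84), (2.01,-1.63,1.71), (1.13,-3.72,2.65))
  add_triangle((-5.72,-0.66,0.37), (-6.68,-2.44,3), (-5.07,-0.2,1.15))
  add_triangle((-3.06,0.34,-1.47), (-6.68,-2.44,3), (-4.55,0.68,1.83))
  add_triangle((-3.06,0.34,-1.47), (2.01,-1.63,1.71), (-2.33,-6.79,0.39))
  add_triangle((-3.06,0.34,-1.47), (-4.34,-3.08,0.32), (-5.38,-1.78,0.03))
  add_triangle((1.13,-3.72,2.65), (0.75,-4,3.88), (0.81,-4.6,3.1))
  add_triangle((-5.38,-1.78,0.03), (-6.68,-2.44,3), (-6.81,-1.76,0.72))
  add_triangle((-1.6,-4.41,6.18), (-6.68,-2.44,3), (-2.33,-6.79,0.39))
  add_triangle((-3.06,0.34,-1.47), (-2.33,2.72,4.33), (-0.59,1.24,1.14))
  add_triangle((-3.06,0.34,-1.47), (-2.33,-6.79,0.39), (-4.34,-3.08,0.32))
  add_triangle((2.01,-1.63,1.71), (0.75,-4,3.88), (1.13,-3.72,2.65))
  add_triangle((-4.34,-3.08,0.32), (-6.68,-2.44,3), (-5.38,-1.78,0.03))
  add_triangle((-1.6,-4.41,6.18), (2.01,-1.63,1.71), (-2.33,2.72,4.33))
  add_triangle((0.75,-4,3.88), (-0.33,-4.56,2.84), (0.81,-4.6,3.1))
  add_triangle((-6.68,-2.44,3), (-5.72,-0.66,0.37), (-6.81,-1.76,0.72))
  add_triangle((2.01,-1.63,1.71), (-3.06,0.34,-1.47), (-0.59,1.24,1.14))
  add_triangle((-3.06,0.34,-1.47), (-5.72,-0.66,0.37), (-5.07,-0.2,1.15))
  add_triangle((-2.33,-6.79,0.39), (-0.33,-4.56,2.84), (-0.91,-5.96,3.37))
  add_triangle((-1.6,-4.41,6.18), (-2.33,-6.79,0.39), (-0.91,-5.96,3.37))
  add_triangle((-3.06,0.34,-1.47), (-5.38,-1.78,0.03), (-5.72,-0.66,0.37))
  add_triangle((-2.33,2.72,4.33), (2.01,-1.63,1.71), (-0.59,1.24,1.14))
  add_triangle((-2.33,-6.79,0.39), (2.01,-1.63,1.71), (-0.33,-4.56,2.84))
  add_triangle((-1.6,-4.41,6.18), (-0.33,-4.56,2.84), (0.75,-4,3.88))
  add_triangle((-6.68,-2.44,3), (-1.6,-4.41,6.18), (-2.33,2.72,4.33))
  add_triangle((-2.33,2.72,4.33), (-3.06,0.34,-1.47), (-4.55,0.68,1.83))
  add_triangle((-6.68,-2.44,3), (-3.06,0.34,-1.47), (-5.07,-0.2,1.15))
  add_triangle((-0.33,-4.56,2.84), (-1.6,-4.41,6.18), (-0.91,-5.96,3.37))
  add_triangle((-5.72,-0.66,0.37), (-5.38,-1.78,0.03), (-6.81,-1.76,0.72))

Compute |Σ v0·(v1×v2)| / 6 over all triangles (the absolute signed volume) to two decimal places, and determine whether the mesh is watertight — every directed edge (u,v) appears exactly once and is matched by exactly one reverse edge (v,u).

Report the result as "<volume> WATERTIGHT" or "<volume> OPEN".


Per-triangle v0·(v1×v2)/6:
  t1: +9.4101
  t2: -0.2001
  t3: +2.2507
  t4: +7.0697
  t5: -1.5933
  t6: +1.8335
  t7: +0.4263
  t8: +1.4506
  t9: +38.9067
  t10: +1.4773
  t11: +5.9034
  t12: +1.1261
  t13: +4.3067
  t14: +14.1672
  t15: +1.0206
  t16: +1.9402
  t17: -1.4670
  t18: +1.1553
  t19: +0.9188
  t20: +7.9108
  t21: +2.0534
  t22: +1.1535
  t23: +5.2375
  t24: +4.0643
  t25: +35.6988
  t26: +4.5557
  t27: -3.4020
  t28: +1.5819
  t29: +0.6042
Σ = +149.5611 → |volume| = 149.56

Directed edges: 87 total; 9 unmatched, e.g. (1.13,-3.72,2.65)→(-0.33,-4.56,2.84) → open.

149.56 OPEN


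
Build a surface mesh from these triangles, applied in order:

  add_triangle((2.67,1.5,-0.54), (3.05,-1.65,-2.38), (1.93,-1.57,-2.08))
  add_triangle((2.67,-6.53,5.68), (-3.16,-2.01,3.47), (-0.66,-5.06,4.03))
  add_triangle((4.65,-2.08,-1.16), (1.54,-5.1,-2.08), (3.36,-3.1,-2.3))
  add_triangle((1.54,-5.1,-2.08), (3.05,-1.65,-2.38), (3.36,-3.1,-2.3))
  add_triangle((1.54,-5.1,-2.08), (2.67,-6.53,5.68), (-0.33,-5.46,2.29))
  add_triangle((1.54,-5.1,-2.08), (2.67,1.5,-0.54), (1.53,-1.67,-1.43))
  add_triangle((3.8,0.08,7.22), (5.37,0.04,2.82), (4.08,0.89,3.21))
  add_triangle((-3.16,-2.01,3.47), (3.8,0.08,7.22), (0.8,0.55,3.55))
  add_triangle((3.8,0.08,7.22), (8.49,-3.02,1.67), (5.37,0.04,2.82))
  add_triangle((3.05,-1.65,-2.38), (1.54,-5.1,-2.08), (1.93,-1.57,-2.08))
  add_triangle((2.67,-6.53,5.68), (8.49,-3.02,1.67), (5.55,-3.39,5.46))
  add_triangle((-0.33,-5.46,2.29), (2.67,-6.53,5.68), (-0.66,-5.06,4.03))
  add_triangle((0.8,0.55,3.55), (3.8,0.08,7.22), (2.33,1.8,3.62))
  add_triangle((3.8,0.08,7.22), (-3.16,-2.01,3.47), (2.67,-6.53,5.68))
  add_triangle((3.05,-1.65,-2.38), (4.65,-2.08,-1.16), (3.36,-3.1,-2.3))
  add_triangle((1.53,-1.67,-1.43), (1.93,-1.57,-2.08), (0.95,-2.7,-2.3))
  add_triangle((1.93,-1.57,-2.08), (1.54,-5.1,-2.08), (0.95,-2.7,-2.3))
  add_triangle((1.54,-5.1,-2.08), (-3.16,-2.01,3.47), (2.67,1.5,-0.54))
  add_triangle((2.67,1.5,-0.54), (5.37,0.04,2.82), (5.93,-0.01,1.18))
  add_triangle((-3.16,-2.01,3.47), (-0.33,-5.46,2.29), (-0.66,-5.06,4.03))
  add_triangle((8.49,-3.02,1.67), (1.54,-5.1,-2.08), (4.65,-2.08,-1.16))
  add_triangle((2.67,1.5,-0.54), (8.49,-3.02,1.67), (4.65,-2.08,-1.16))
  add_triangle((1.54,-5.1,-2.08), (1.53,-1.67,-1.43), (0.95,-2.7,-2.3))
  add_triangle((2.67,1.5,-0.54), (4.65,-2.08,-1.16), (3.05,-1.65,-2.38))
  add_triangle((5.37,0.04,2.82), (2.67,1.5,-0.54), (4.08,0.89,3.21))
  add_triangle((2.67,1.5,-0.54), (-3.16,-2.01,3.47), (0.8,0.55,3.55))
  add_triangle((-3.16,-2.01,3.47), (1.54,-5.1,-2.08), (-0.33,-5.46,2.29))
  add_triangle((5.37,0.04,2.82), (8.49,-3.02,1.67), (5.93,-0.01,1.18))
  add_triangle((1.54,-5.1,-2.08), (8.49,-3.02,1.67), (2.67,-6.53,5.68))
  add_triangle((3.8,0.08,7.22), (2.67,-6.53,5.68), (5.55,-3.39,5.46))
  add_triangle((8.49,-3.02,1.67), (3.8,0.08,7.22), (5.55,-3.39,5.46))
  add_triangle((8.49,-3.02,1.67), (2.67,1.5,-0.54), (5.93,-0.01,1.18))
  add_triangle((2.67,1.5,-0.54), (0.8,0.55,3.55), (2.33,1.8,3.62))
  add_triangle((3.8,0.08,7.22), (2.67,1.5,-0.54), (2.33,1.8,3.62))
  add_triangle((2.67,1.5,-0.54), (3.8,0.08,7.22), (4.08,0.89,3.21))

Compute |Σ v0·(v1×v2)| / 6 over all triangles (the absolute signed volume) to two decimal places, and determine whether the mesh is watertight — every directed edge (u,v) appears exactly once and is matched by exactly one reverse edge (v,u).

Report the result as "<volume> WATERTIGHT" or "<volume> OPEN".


268.59 OPEN

Per-triangle v0·(v1×v2)/6:
  t1: +0.4465
  t2: +6.7225
  t3: +2.8985
  t4: +1.2707
  t5: +16.7130
  t6: -0.9838
  t7: +3.9701
  t8: +5.6977
  t9: +14.2879
  t10: +1.0101
  t11: +24.1655
  t12: +6.2684
  t13: +2.5236
  t14: +38.7714
  t15: +1.6803
  t16: -0.3103
  t17: +1.3187
  t18: -7.6993
  t19: +2.6562
  t20: +4.4284
  t21: +11.9275
  t22: +7.8336
  t23: -0.9595
  t24: +3.3530
  t25: +2.9082
  t26: -0.5144
  t27: +7.2475
  t28: +5.2019
  t29: +52.0197
  t30: +22.5590
  t31: +21.8163
  t32: +3.2113
  t33: -0.6279
  t34: +5.4865
  t35: +1.2947
Σ = +268.5937 → |volume| = 268.59

Directed edges: 105 total; 3 unmatched, e.g. (1.93,-1.57,-2.08)→(2.67,1.5,-0.54) → open.


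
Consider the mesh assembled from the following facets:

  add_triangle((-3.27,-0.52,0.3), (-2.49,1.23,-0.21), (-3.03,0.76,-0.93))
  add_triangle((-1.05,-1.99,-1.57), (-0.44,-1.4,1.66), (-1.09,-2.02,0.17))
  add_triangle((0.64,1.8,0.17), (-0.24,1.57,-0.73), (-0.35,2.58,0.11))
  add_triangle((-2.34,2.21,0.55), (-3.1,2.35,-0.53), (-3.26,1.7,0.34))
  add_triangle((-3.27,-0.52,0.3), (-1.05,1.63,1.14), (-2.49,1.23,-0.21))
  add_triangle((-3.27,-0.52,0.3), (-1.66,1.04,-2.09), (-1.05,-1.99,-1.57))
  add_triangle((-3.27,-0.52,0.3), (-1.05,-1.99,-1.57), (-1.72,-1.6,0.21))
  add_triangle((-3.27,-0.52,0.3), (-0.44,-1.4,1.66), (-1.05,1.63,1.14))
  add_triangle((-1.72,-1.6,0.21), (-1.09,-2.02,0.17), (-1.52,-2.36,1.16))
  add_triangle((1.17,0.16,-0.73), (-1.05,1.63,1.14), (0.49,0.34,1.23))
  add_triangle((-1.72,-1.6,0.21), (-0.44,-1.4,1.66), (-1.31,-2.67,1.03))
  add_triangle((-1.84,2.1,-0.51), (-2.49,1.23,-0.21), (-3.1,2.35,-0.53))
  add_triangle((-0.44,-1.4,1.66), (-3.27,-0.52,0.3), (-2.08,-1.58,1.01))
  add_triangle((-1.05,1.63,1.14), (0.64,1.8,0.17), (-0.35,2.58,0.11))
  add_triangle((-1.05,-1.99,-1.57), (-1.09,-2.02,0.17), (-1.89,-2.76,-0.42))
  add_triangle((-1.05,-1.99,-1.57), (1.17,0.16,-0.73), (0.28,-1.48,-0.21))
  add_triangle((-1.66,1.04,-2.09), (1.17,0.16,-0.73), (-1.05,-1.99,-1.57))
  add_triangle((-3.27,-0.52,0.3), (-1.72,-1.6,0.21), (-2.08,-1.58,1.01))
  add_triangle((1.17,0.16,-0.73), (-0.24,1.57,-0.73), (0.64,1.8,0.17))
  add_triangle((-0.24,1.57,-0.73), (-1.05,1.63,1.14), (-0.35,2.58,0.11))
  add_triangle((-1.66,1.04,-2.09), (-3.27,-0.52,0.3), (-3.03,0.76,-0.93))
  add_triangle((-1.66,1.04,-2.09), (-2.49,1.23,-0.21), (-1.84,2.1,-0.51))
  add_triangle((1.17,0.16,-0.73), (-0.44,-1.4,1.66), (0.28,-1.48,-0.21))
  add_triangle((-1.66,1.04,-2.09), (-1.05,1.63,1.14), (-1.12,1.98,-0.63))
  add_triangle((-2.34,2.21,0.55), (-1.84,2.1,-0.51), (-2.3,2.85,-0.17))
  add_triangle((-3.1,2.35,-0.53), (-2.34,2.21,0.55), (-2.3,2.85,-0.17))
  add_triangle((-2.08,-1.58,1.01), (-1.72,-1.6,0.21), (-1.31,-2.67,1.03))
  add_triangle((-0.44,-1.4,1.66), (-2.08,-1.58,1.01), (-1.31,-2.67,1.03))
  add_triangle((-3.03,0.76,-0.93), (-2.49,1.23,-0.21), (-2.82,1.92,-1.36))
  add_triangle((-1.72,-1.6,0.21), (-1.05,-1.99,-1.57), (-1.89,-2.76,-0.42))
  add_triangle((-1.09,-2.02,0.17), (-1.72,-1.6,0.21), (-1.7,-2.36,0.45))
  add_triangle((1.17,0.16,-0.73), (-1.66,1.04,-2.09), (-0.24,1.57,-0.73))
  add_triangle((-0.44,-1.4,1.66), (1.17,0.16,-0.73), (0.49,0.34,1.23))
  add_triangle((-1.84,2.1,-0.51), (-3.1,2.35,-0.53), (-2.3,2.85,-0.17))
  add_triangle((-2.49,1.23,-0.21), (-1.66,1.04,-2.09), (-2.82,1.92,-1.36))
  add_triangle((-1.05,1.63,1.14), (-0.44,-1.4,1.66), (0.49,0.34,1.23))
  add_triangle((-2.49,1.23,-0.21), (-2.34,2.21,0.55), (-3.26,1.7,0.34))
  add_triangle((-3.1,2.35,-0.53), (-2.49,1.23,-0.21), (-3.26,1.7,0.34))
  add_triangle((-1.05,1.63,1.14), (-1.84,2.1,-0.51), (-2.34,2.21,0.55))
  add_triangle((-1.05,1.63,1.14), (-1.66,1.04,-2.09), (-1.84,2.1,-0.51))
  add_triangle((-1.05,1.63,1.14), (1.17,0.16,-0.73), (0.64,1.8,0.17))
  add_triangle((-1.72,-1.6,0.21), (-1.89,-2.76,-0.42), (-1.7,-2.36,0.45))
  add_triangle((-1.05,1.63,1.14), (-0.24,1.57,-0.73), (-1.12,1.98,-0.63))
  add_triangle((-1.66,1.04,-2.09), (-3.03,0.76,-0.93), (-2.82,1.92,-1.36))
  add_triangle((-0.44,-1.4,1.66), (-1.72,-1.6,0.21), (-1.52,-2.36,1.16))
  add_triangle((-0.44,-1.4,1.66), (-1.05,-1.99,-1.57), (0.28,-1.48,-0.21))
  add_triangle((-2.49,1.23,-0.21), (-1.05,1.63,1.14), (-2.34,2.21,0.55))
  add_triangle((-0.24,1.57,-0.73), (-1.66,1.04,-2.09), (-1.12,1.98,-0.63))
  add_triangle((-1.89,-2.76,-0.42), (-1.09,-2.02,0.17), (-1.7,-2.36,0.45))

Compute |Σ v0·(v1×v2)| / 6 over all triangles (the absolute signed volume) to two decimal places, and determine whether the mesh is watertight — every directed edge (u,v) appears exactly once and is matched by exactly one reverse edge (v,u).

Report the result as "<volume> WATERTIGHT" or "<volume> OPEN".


Per-triangle v0·(v1×v2)/6:
  t1: +0.7737
  t2: +0.1969
  t3: +0.3019
  t4: +0.5808
  t5: +1.3542
  t6: +3.4120
  t7: +1.2565
  t8: +2.3427
  t9: +0.2710
  t10: +0.5053
  t11: -0.4212
  t12: -0.0122
  t13: +0.5089
  t14: +0.4402
  t15: +0.2396
  t16: +0.6461
  t17: +1.6752
  t18: +0.5567
  t19: +0.4717
  t20: +0.2965
  t21: +0.6591
  t22: +0.9315
  t23: +0.4194
  t24: +0.6609
  t25: -0.1487
  t26: +0.4928
  t27: +0.4031
  t28: +0.6943
  t29: +0.4906
  t30: +0.2987
  t31: -0.0617
  t32: +0.7596
  t33: +0.4750
  t34: +0.1930
  t35: -0.3240
  t36: +0.8700
  t37: -0.2412
  t38: +0.2189
  t39: +0.3608
  t40: -0.1593
  t41: -0.0350
  t42: +0.2149
  t43: +0.3450
  t44: +0.8122
  t45: +0.1589
  t46: +0.8779
  t47: +0.1928
  t48: +0.4577
  t49: +0.1276
Σ = +25.5413 → |volume| = 25.54

Directed edges: 147 total; 3 unmatched, e.g. (-0.44,-1.4,1.66)→(-1.09,-2.02,0.17) → open.

25.54 OPEN


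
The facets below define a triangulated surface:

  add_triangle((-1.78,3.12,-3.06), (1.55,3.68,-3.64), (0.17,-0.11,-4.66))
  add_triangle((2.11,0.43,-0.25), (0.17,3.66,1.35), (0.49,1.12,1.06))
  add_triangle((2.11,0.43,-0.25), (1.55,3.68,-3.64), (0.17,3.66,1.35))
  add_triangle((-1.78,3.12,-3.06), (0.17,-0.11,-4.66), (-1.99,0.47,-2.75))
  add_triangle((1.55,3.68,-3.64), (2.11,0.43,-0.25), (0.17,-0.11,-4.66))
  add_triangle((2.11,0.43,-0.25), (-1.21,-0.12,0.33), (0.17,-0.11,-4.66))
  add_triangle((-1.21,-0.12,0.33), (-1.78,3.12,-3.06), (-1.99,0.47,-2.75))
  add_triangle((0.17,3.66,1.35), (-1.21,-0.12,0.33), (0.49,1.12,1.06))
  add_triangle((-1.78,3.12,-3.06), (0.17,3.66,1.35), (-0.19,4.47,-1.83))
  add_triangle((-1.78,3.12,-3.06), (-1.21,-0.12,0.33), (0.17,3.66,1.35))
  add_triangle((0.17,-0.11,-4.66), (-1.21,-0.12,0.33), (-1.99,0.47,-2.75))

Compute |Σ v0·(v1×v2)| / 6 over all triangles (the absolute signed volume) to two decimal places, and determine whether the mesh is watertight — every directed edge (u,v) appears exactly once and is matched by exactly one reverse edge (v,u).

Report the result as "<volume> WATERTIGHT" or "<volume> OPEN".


35.46 OPEN

Per-triangle v0·(v1×v2)/6:
  t1: +9.0465
  t2: +0.9339
  t3: +6.0275
  t4: +4.3967
  t5: +5.6650
  t6: -0.1971
  t7: +1.7118
  t8: +0.5753
  t9: +3.0634
  t10: +3.5331
  t11: +0.7052
Σ = +35.4613 → |volume| = 35.46

Directed edges: 33 total; 7 unmatched, e.g. (-1.78,3.12,-3.06)→(1.55,3.68,-3.64) → open.


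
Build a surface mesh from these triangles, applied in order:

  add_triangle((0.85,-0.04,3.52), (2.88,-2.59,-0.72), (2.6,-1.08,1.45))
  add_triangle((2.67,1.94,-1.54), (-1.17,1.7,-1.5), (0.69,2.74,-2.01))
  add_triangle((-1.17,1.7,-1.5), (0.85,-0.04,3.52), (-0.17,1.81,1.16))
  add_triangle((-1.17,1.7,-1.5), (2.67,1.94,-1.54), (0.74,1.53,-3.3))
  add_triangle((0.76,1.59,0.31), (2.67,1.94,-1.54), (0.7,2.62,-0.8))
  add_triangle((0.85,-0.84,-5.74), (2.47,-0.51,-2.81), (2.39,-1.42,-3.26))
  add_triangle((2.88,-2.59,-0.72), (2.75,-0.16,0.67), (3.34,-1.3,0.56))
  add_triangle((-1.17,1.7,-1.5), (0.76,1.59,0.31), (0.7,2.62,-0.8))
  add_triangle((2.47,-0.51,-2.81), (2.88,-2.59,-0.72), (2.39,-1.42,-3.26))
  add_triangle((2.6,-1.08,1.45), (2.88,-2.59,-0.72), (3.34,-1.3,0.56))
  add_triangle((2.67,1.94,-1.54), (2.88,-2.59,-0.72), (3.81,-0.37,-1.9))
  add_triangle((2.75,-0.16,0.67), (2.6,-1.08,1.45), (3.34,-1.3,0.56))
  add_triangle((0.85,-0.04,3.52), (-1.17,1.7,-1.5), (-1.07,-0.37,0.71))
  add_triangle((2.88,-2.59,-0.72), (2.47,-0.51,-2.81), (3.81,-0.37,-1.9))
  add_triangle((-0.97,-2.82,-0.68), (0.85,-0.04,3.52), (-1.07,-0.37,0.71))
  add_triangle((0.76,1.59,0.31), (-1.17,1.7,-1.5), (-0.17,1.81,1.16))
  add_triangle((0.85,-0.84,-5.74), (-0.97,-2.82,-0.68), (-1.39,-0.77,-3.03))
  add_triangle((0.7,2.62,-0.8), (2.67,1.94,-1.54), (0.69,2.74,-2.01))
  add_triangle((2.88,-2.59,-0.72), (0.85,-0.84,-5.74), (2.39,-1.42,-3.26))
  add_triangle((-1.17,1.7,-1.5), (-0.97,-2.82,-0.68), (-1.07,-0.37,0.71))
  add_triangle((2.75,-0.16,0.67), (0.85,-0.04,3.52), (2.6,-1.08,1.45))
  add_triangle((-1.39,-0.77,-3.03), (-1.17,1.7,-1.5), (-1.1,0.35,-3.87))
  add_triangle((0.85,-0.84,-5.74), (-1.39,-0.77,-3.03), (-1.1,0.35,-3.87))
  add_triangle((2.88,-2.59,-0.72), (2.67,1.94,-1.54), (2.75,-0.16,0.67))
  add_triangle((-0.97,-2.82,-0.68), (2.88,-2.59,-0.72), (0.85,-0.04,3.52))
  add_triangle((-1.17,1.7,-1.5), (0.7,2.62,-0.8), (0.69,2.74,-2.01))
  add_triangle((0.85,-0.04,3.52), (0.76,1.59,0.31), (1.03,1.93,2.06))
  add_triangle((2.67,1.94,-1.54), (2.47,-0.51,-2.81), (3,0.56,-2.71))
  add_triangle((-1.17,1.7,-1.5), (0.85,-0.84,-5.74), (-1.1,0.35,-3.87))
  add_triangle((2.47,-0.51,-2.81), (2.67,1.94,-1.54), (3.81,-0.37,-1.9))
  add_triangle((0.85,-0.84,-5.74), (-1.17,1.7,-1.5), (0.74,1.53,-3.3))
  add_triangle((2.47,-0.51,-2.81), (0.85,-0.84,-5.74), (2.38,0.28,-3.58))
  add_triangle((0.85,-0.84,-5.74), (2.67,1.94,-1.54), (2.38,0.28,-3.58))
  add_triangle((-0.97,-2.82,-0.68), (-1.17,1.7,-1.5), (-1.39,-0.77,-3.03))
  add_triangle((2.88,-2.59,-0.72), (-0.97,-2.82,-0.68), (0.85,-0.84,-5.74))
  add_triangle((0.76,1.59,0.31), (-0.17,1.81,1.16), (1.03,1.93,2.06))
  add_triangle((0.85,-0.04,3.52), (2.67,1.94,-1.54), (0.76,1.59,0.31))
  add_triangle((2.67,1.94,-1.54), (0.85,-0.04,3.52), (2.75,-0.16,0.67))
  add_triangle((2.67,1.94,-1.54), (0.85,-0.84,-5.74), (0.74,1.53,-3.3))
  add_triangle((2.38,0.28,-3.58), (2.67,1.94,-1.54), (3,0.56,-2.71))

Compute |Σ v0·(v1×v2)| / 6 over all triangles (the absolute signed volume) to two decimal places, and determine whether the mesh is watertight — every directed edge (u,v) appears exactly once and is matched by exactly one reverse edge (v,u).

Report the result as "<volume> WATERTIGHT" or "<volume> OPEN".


Per-triangle v0·(v1×v2)/6:
  t1: +1.5240
  t2: +0.3372
  t3: +0.4196
  t4: +2.3001
  t5: +0.8861
  t6: +1.6725
  t7: +0.4387
  t8: +0.4206
  t9: +1.4195
  t10: +0.8748
  t11: +0.6944
  t12: +0.5218
  t13: +1.3972
  t14: +2.4382
  t15: +1.8884
  t16: +0.9264
  t17: +4.4509
  t18: +1.1199
  t19: +2.0317
  t20: +1.5054
  t21: +1.4137
  t22: +1.0343
  t23: +2.1346
  t24: +3.7974
  t25: +6.2944
  t26: +0.8142
  t27: +0.2873
  t28: +0.0062
  t29: +1.8520
  t30: +2.2399
  t31: +3.1423
  t32: +1.7544
  t33: +1.9540
  t34: +1.3358
  t35: +9.7630
  t36: +0.4849
  t37: +2.0710
  t38: +3.1911
  t39: +4.1818
  t40: +0.9592
Σ = +75.9789 → |volume| = 75.98

Directed edges: 120 total; 6 unmatched, e.g. (0.85,-0.04,3.52)→(-0.17,1.81,1.16) → open.

75.98 OPEN


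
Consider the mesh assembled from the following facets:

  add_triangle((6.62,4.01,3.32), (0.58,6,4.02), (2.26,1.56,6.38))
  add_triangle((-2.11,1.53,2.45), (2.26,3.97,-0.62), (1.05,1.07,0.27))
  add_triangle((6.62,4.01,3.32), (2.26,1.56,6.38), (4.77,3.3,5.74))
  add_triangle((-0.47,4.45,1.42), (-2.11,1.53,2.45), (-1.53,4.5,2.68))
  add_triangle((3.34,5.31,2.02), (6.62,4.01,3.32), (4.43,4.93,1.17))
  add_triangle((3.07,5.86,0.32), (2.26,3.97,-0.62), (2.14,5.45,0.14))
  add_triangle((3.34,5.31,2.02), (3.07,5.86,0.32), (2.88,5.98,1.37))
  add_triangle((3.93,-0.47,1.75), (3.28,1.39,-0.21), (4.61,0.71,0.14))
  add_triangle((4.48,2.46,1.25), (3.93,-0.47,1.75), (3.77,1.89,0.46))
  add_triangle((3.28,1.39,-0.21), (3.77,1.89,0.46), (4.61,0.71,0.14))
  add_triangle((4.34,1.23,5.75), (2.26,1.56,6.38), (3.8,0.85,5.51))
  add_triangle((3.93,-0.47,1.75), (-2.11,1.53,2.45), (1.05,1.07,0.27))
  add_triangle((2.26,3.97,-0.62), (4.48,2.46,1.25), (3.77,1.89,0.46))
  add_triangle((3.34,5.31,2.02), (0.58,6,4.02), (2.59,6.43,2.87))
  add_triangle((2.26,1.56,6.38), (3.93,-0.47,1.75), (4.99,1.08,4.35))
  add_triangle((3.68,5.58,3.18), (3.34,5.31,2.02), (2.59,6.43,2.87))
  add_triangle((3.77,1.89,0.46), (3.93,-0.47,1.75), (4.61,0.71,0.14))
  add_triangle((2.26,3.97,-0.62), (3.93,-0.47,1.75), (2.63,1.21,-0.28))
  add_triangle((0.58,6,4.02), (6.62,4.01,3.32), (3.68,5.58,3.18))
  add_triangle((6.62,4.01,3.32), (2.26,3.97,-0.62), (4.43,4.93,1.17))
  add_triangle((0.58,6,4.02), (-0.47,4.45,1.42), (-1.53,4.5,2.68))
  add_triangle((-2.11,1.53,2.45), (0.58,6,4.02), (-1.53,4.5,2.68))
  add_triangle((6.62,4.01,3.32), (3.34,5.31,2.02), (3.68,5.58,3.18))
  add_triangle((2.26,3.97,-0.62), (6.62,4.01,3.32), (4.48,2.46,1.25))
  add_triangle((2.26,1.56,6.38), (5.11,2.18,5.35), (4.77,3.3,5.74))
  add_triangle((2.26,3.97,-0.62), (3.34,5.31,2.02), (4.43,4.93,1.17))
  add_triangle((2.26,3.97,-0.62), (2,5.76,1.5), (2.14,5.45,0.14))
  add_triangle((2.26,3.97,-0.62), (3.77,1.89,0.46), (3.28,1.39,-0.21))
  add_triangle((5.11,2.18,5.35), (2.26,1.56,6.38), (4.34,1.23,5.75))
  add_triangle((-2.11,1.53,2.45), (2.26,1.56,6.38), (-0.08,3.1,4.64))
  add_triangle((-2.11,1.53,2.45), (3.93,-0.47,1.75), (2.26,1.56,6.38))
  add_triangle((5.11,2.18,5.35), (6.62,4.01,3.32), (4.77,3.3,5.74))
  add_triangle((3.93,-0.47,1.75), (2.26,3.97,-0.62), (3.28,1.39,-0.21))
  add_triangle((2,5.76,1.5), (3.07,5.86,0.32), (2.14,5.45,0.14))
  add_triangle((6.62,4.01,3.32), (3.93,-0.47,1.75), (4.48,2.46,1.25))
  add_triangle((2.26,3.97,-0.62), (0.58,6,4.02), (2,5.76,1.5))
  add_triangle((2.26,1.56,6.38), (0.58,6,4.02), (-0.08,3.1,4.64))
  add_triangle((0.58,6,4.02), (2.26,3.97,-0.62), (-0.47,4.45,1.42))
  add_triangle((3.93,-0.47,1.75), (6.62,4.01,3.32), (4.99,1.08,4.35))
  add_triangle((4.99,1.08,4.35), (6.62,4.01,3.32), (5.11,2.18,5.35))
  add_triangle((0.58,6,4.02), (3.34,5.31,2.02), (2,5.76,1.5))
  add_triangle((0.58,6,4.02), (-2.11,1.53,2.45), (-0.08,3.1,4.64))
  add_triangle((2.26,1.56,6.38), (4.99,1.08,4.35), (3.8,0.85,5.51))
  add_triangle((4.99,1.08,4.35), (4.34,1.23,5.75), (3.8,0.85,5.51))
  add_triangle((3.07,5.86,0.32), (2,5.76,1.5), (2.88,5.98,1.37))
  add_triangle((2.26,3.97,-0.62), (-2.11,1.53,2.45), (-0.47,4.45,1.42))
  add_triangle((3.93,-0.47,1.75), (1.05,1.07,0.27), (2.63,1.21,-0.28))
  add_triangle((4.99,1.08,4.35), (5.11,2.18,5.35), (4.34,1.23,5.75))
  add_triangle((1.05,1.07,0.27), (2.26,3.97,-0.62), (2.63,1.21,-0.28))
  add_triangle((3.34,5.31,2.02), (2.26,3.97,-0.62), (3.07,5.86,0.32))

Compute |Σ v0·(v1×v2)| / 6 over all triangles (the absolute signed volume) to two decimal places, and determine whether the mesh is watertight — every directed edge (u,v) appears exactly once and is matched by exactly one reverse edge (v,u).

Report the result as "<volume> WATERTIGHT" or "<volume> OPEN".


116.22 OPEN

Per-triangle v0·(v1×v2)/6:
  t1: +31.9127
  t2: -1.6466
  t3: -1.6714
  t4: +0.2631
  t5: +4.6690
  t6: +0.6122
  t7: +0.9961
  t8: -0.8528
  t9: +1.2493
  t10: +0.5464
  t11: +0.8720
  t12: -2.8197
  t13: +1.3743
  t14: -1.0382
  t15: +3.3507
  t16: +1.4248
  t17: +1.9259
  t18: +2.4063
  t19: +5.4703
  t20: +1.3281
  t21: +2.7668
  t22: +3.5563
  t23: +3.5640
  t24: +3.3514
  t25: +3.9460
  t26: +2.6536
  t27: -0.6894
  t28: +1.2309
  t29: +2.7367
  t30: +4.5173
  t31: -0.4335
  t32: +4.6438
  t33: -2.7412
  t34: +0.9847
  t35: +3.0731
  t36: +0.3071
  t37: +7.4313
  t38: +5.8822
  t39: +6.2840
  t40: +4.1084
  t41: +4.4495
  t42: +5.2460
  t43: -1.8559
  t44: +0.4861
  t45: +0.7443
  t46: -1.1717
  t47: -0.9391
  t48: +1.5402
  t49: -0.5880
  t50: +0.7605
Σ = +116.2181 → |volume| = 116.22

Directed edges: 150 total; 6 unmatched, e.g. (2.88,5.98,1.37)→(3.34,5.31,2.02) → open.


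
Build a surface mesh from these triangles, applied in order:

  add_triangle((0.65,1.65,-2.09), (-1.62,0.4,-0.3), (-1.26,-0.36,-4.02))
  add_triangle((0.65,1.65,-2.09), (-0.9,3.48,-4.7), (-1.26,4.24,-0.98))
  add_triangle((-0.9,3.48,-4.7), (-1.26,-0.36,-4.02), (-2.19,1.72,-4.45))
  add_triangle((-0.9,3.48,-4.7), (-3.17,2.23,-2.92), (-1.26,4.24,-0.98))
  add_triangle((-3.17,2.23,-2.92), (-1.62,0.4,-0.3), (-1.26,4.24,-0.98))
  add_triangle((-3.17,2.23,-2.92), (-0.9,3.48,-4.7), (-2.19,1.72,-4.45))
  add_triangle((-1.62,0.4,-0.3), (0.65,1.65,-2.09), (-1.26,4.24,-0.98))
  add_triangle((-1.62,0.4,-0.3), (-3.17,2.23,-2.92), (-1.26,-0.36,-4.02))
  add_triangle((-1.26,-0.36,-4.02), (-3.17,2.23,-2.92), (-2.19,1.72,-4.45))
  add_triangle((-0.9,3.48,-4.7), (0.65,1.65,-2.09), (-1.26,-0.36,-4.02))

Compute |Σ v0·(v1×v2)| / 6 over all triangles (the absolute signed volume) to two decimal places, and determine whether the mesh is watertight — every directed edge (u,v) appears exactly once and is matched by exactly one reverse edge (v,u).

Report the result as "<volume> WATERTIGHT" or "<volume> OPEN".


Per-triangle v0·(v1×v2)/6:
  t1: -2.2516
  t2: +2.9773
  t3: +2.8919
  t4: +7.1304
  t5: +2.1830
  t6: +3.2921
  t7: -1.9798
  t8: +1.9024
  t9: +1.8730
  t10: +2.7055
Σ = +20.7243 → |volume| = 20.72

Directed edges: 30 total, each appears once with its reverse present → watertight.

20.72 WATERTIGHT


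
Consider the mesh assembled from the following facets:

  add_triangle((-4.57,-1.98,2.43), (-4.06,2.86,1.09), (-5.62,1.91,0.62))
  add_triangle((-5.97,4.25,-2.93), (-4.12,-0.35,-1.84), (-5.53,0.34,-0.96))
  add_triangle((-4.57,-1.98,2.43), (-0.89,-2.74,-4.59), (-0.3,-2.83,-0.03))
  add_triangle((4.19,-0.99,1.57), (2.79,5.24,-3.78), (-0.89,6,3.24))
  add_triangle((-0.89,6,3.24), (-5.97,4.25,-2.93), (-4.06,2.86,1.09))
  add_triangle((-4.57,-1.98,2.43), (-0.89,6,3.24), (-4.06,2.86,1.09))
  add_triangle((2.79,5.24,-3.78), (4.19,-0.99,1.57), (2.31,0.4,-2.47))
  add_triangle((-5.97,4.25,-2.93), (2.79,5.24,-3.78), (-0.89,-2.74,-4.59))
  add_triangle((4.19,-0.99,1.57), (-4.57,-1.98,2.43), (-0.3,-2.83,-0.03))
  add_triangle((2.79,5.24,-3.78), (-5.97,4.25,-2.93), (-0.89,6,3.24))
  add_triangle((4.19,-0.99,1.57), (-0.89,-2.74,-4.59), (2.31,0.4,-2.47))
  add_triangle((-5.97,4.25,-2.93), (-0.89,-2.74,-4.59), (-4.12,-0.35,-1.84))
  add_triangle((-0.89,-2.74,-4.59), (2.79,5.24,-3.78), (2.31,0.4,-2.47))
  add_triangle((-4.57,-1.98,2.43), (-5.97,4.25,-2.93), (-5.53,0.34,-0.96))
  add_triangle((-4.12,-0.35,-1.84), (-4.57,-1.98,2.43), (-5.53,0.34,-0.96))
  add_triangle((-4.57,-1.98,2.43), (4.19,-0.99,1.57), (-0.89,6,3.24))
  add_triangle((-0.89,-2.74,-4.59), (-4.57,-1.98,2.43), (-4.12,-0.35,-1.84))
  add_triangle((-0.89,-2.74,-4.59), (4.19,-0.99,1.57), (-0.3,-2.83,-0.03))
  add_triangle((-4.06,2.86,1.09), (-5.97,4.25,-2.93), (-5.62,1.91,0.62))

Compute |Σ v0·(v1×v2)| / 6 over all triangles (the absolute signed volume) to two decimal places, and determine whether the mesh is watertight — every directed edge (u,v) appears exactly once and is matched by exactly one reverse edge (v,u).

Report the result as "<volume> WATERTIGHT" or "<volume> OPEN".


304.31 OPEN

Per-triangle v0·(v1×v2)/6:
  t1: +4.7950
  t2: +5.0783
  t3: +10.0728
  t4: +34.2313
  t5: +16.5706
  t6: +14.9323
  t7: +10.5541
  t8: +47.1464
  t9: +8.2155
  t10: +53.9315
  t11: +9.6836
  t12: +14.1778
  t13: +10.9422
  t14: +7.5896
  t15: +4.1362
  t16: +24.3839
  t17: +12.7624
  t18: +8.7926
  t19: +6.3112
Σ = +304.3072 → |volume| = 304.31

Directed edges: 57 total; 3 unmatched, e.g. (-5.62,1.91,0.62)→(-4.57,-1.98,2.43) → open.
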